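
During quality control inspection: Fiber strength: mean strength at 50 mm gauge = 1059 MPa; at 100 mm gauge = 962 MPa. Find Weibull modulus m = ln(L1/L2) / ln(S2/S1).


Formula: m = ln(L1/L2) / ln(S2/S1)
Step 1: ln(L1/L2) = ln(50/100) = -0.69315
Step 2: S2/S1 = 962/1059 = 0.9084
Step 3: ln(S2/S1) = ln(0.9084) = -0.09607
Step 4: m = -0.69315 / -0.09607 = 7.22

7.22 (Weibull m)


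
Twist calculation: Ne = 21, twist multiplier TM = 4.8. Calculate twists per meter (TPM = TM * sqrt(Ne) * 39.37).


Formula: TPM = TM * sqrt(Ne) * 39.37
Step 1: sqrt(Ne) = sqrt(21) = 4.5826
Step 2: TM * sqrt(Ne) = 4.8 * 4.5826 = 21.9965
Step 3: TPM = 21.9965 * 39.37 = 866 twists/m

866 twists/m


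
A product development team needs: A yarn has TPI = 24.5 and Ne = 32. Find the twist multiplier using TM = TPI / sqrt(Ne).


Formula: TM = TPI / sqrt(Ne)
Step 1: sqrt(Ne) = sqrt(32) = 5.6569
Step 2: TM = 24.5 / 5.6569 = 4.33

4.33 TM


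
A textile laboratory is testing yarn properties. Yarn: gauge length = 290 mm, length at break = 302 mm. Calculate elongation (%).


Formula: Elongation (%) = ((L_break - L0) / L0) * 100
Step 1: Extension = 302 - 290 = 12 mm
Step 2: Elongation = (12 / 290) * 100
Step 3: Elongation = 0.041379 * 100 = 4.1379% ≈ 4.1%

4.1%


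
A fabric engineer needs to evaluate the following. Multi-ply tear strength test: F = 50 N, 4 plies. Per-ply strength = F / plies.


Formula: Per-ply strength = Total force / Number of plies
Per-ply = 50 N / 4
Per-ply = 12.5 N

12.5 N


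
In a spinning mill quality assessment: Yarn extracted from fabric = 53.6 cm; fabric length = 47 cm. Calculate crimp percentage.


Formula: Crimp% = ((L_yarn - L_fabric) / L_fabric) * 100
Step 1: Extension = 53.6 - 47 = 6.6 cm
Step 2: Crimp% = (6.6 / 47) * 100
Step 3: Crimp% = 0.140426 * 100 = 14.0426% ≈ 14.0%

14.0%


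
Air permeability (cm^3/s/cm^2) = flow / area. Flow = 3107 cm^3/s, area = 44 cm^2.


Formula: Air Permeability = Airflow / Test Area
AP = 3107 cm^3/s / 44 cm^2
AP = 70.6 cm^3/s/cm^2

70.6 cm^3/s/cm^2


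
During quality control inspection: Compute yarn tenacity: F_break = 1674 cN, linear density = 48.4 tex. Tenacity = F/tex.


Formula: Tenacity = Breaking force / Linear density
Tenacity = 1674 cN / 48.4 tex
Tenacity = 34.59 cN/tex

34.59 cN/tex


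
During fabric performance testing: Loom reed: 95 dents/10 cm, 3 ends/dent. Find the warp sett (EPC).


Formula: EPC = (dents per 10 cm * ends per dent) / 10
Step 1: Total ends per 10 cm = 95 * 3 = 285
Step 2: EPC = 285 / 10 = 28.5 ends/cm

28.5 ends/cm


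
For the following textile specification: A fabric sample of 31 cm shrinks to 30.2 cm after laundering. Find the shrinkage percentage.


Formula: Shrinkage% = ((L_before - L_after) / L_before) * 100
Step 1: Shrinkage = 31 - 30.2 = 0.8 cm
Step 2: Shrinkage% = (0.8 / 31) * 100
Step 3: Shrinkage% = 0.025806 * 100 = 2.5806% ≈ 2.6%

2.6%


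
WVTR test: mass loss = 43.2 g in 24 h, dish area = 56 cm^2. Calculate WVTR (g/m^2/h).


Formula: WVTR = mass_loss / (area * time)
Step 1: Convert area: 56 cm^2 = 0.0056 m^2
Step 2: WVTR = 43.2 g / (0.0056 m^2 * 24 h)
Step 3: WVTR = 43.2 / 0.1344 = 321.4 g/m^2/h

321.4 g/m^2/h


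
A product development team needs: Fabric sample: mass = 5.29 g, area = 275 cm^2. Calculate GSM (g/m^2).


Formula: GSM = mass_g / area_m2
Step 1: Convert area: 275 cm^2 = 275 / 10000 = 0.0275 m^2
Step 2: GSM = 5.29 g / 0.0275 m^2 = 192.4 g/m^2

192.4 g/m^2


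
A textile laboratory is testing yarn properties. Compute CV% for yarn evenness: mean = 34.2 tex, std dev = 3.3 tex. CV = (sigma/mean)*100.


Formula: CV% = (standard deviation / mean) * 100
Step 1: Ratio = 3.3 / 34.2 = 0.096491
Step 2: CV% = 0.096491 * 100 = 9.6491% ≈ 9.6%

9.6%


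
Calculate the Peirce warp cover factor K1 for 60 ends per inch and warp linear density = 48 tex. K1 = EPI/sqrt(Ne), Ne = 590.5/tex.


Formula: K1 = EPI / sqrt(Ne), with Ne = 590.5 / tex_warp
Step 1: Ne = 590.5 / 48 = 12.302
Step 2: sqrt(Ne) = sqrt(12.302) = 3.5074
Step 3: K1 = 60 / 3.5074 = 17.1

17.1


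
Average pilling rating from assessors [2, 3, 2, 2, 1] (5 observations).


Formula: Mean = sum / count
Sum = 2 + 3 + 2 + 2 + 1 = 10
Mean = 10 / 5 = 2.0

2.0


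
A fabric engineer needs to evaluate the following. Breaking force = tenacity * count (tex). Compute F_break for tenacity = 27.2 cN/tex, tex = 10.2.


Formula: Breaking force = Tenacity * Linear density
F = 27.2 cN/tex * 10.2 tex
F = 277.44 cN

277.44 cN


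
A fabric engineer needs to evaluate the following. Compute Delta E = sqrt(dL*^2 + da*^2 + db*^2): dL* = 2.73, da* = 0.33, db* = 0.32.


Formula: Delta E = sqrt(dL*^2 + da*^2 + db*^2)
Step 1: dL*^2 = 2.73^2 = 7.4529
Step 2: da*^2 = 0.33^2 = 0.1089
Step 3: db*^2 = 0.32^2 = 0.1024
Step 4: Sum = 7.4529 + 0.1089 + 0.1024 = 7.6642
Step 5: Delta E = sqrt(7.6642) = 2.77

2.77 Delta E


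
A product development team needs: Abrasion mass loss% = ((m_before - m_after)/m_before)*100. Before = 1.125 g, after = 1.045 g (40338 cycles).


Formula: Mass loss% = ((m_before - m_after) / m_before) * 100
Step 1: Mass loss = 1.125 - 1.045 = 0.08 g
Step 2: Ratio = 0.08 / 1.125 = 0.0711111
Step 3: Mass loss% = 0.0711111 * 100 = 7.11111% ≈ 7.11%

7.11%


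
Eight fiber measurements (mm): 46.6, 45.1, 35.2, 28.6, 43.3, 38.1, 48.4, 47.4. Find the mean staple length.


Formula: Mean = sum of lengths / count
Sum = 46.6 + 45.1 + 35.2 + 28.6 + 43.3 + 38.1 + 48.4 + 47.4
Sum = 332.7 mm
Mean = 332.7 / 8 = 41.59 mm

41.59 mm


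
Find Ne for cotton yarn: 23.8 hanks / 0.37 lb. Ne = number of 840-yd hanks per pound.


Formula: Ne = hanks / mass_lb
Substituting: Ne = 23.8 / 0.37
Ne = 64.3

64.3 Ne


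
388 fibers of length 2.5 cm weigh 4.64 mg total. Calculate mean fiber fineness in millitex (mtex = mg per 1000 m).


Formula: fineness (mtex) = mass (mg) / total length (km) = (mass_mg / total_length_m) * 1000
Step 1: Convert fiber length: 2.5 cm = 0.025 m
Step 2: Total fiber length = 388 * 0.025 = 9.7 m
Step 3: Linear density = 4.64 mg / 9.7 m = 0.4784 mg/m
Step 4: fineness = 0.4784 * 1000 = 478.4 mtex

478.4 mtex


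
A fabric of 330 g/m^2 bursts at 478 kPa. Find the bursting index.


Formula: Bursting Index = Bursting Strength / Fabric GSM
BI = 478 kPa / 330 g/m^2
BI = 1.448 kPa/(g/m^2)

1.448 kPa/(g/m^2)


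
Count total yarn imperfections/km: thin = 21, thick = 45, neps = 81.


Formula: Total = thin places + thick places + neps
Total = 21 + 45 + 81
Total = 147 imperfections/km

147 imperfections/km


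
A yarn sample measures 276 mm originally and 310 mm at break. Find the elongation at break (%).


Formula: Elongation (%) = ((L_break - L0) / L0) * 100
Step 1: Extension = 310 - 276 = 34 mm
Step 2: Elongation = (34 / 276) * 100
Step 3: Elongation = 0.123188 * 100 = 12.3188% ≈ 12.3%

12.3%


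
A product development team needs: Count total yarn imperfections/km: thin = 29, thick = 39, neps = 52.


Formula: Total = thin places + thick places + neps
Total = 29 + 39 + 52
Total = 120 imperfections/km

120 imperfections/km


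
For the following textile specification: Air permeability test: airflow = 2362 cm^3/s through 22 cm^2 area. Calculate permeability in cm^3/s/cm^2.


Formula: Air Permeability = Airflow / Test Area
AP = 2362 cm^3/s / 22 cm^2
AP = 107.4 cm^3/s/cm^2

107.4 cm^3/s/cm^2


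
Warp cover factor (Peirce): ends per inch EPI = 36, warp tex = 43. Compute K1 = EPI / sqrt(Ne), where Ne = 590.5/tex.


Formula: K1 = EPI / sqrt(Ne), with Ne = 590.5 / tex_warp
Step 1: Ne = 590.5 / 43 = 13.733
Step 2: sqrt(Ne) = sqrt(13.733) = 3.7058
Step 3: K1 = 36 / 3.7058 = 9.7

9.7


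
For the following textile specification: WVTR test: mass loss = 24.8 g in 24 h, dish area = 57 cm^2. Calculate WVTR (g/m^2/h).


Formula: WVTR = mass_loss / (area * time)
Step 1: Convert area: 57 cm^2 = 0.0057 m^2
Step 2: WVTR = 24.8 g / (0.0057 m^2 * 24 h)
Step 3: WVTR = 24.8 / 0.1368 = 181.3 g/m^2/h

181.3 g/m^2/h


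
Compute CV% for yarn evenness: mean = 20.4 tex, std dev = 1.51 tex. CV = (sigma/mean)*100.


Formula: CV% = (standard deviation / mean) * 100
Step 1: Ratio = 1.51 / 20.4 = 0.07402
Step 2: CV% = 0.07402 * 100 = 7.402% ≈ 7.4%

7.4%


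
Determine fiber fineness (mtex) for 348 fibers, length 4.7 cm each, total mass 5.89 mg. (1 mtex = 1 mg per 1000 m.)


Formula: fineness (mtex) = mass (mg) / total length (km) = (mass_mg / total_length_m) * 1000
Step 1: Convert fiber length: 4.7 cm = 0.047 m
Step 2: Total fiber length = 348 * 0.047 = 16.356 m
Step 3: Linear density = 5.89 mg / 16.356 m = 0.3601 mg/m
Step 4: fineness = 0.3601 * 1000 = 360.1 mtex

360.1 mtex


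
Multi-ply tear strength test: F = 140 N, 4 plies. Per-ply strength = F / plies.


Formula: Per-ply strength = Total force / Number of plies
Per-ply = 140 N / 4
Per-ply = 35 N

35 N


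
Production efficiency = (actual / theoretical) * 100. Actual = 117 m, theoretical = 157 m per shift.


Formula: Efficiency% = (Actual output / Theoretical output) * 100
Efficiency% = (117 / 157) * 100
Efficiency% = 0.745223 * 100 = 74.5223% ≈ 74.5%

74.5%


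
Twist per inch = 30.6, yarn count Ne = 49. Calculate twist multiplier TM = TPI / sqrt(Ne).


Formula: TM = TPI / sqrt(Ne)
Step 1: sqrt(Ne) = sqrt(49) = 7
Step 2: TM = 30.6 / 7 = 4.37

4.37 TM


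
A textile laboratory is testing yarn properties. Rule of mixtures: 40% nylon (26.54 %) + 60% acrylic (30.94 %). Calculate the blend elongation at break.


Formula: Blend property = (fraction_A * property_A) + (fraction_B * property_B)
Step 1: Contribution A = 40/100 * 26.54 % = 10.616 %
Step 2: Contribution B = 60/100 * 30.94 % = 18.564 %
Step 3: Blend elongation at break = 10.616 + 18.564 = 29.18 %

29.18 %


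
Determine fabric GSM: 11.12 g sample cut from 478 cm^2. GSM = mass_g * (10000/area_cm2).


Formula: GSM = mass_g / area_m2
Step 1: Convert area: 478 cm^2 = 478 / 10000 = 0.0478 m^2
Step 2: GSM = 11.12 g / 0.0478 m^2 = 232.6 g/m^2

232.6 g/m^2


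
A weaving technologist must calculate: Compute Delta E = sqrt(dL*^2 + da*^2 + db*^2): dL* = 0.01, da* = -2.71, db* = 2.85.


Formula: Delta E = sqrt(dL*^2 + da*^2 + db*^2)
Step 1: dL*^2 = 0.01^2 = 0.0001
Step 2: da*^2 = (-2.71)^2 = 7.3441
Step 3: db*^2 = 2.85^2 = 8.1225
Step 4: Sum = 0.0001 + 7.3441 + 8.1225 = 15.4667
Step 5: Delta E = sqrt(15.4667) = 3.93

3.93 Delta E


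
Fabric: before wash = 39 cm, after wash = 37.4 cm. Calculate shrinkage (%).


Formula: Shrinkage% = ((L_before - L_after) / L_before) * 100
Step 1: Shrinkage = 39 - 37.4 = 1.6 cm
Step 2: Shrinkage% = (1.6 / 39) * 100
Step 3: Shrinkage% = 0.041026 * 100 = 4.1026% ≈ 4.1%

4.1%


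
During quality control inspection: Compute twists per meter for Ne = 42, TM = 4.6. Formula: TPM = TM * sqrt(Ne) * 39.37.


Formula: TPM = TM * sqrt(Ne) * 39.37
Step 1: sqrt(Ne) = sqrt(42) = 6.4807
Step 2: TM * sqrt(Ne) = 4.6 * 6.4807 = 29.8112
Step 3: TPM = 29.8112 * 39.37 = 1174 twists/m

1174 twists/m


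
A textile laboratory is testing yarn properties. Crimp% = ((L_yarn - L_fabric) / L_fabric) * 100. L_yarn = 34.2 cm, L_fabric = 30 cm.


Formula: Crimp% = ((L_yarn - L_fabric) / L_fabric) * 100
Step 1: Extension = 34.2 - 30 = 4.2 cm
Step 2: Crimp% = (4.2 / 30) * 100
Step 3: Crimp% = 0.14 * 100 = 14.0%

14.0%


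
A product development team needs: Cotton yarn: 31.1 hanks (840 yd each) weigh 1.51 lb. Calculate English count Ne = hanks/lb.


Formula: Ne = hanks / mass_lb
Substituting: Ne = 31.1 / 1.51
Ne = 20.6

20.6 Ne


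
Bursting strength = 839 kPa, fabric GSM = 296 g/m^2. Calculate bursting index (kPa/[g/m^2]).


Formula: Bursting Index = Bursting Strength / Fabric GSM
BI = 839 kPa / 296 g/m^2
BI = 2.834 kPa/(g/m^2)

2.834 kPa/(g/m^2)


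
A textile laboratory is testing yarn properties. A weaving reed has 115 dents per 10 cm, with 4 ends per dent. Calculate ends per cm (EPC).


Formula: EPC = (dents per 10 cm * ends per dent) / 10
Step 1: Total ends per 10 cm = 115 * 4 = 460
Step 2: EPC = 460 / 10 = 46.0 ends/cm

46.0 ends/cm


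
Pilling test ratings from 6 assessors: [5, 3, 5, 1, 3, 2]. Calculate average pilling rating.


Formula: Mean = sum / count
Sum = 5 + 3 + 5 + 1 + 3 + 2 = 19
Mean = 19 / 6 = 3.2

3.2


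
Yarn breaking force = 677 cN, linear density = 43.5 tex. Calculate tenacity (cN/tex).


Formula: Tenacity = Breaking force / Linear density
Tenacity = 677 cN / 43.5 tex
Tenacity = 15.56 cN/tex

15.56 cN/tex


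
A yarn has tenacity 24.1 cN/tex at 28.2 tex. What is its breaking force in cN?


Formula: Breaking force = Tenacity * Linear density
F = 24.1 cN/tex * 28.2 tex
F = 679.62 cN

679.62 cN


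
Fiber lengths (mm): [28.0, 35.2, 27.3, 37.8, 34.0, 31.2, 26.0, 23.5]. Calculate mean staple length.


Formula: Mean = sum of lengths / count
Sum = 28.0 + 35.2 + 27.3 + 37.8 + 34.0 + 31.2 + 26.0 + 23.5
Sum = 243.0 mm
Mean = 243.0 / 8 = 30.38 mm

30.38 mm


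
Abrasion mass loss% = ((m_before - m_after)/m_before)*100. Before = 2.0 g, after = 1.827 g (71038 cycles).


Formula: Mass loss% = ((m_before - m_after) / m_before) * 100
Step 1: Mass loss = 2.0 - 1.827 = 0.173 g
Step 2: Ratio = 0.173 / 2.0 = 0.0865
Step 3: Mass loss% = 0.0865 * 100 = 8.65%

8.65%


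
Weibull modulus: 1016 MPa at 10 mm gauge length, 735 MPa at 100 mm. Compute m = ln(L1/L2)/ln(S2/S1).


Formula: m = ln(L1/L2) / ln(S2/S1)
Step 1: ln(L1/L2) = ln(10/100) = -2.30259
Step 2: S2/S1 = 735/1016 = 0.72343
Step 3: ln(S2/S1) = ln(0.72343) = -0.32375
Step 4: m = -2.30259 / -0.32375 = 7.11

7.11 (Weibull m)


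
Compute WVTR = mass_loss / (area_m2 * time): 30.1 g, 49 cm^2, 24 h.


Formula: WVTR = mass_loss / (area * time)
Step 1: Convert area: 49 cm^2 = 0.0049 m^2
Step 2: WVTR = 30.1 g / (0.0049 m^2 * 24 h)
Step 3: WVTR = 30.1 / 0.1176 = 256.0 g/m^2/h

256.0 g/m^2/h


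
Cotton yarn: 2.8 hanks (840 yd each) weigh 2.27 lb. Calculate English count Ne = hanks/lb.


Formula: Ne = hanks / mass_lb
Substituting: Ne = 2.8 / 2.27
Ne = 1.2

1.2 Ne


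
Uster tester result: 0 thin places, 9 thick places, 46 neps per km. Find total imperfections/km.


Formula: Total = thin places + thick places + neps
Total = 0 + 9 + 46
Total = 55 imperfections/km

55 imperfections/km


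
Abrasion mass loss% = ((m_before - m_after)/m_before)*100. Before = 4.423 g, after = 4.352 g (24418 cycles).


Formula: Mass loss% = ((m_before - m_after) / m_before) * 100
Step 1: Mass loss = 4.423 - 4.352 = 0.071 g
Step 2: Ratio = 0.071 / 4.423 = 0.0160525
Step 3: Mass loss% = 0.0160525 * 100 = 1.60525% ≈ 1.61%

1.61%


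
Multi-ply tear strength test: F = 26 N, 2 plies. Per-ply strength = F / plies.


Formula: Per-ply strength = Total force / Number of plies
Per-ply = 26 N / 2
Per-ply = 13 N

13 N


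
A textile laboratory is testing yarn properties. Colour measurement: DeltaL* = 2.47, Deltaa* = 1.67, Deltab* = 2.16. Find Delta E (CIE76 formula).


Formula: Delta E = sqrt(dL*^2 + da*^2 + db*^2)
Step 1: dL*^2 = 2.47^2 = 6.1009
Step 2: da*^2 = 1.67^2 = 2.7889
Step 3: db*^2 = 2.16^2 = 4.6656
Step 4: Sum = 6.1009 + 2.7889 + 4.6656 = 13.5554
Step 5: Delta E = sqrt(13.5554) = 3.68

3.68 Delta E


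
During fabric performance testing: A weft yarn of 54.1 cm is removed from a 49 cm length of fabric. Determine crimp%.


Formula: Crimp% = ((L_yarn - L_fabric) / L_fabric) * 100
Step 1: Extension = 54.1 - 49 = 5.1 cm
Step 2: Crimp% = (5.1 / 49) * 100
Step 3: Crimp% = 0.104082 * 100 = 10.4082% ≈ 10.4%

10.4%


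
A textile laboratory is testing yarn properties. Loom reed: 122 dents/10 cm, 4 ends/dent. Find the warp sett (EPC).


Formula: EPC = (dents per 10 cm * ends per dent) / 10
Step 1: Total ends per 10 cm = 122 * 4 = 488
Step 2: EPC = 488 / 10 = 48.8 ends/cm

48.8 ends/cm


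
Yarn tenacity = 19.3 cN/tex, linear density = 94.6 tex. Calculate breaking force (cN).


Formula: Breaking force = Tenacity * Linear density
F = 19.3 cN/tex * 94.6 tex
F = 1825.78 cN

1825.78 cN


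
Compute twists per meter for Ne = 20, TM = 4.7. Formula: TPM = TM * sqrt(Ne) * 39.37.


Formula: TPM = TM * sqrt(Ne) * 39.37
Step 1: sqrt(Ne) = sqrt(20) = 4.4721
Step 2: TM * sqrt(Ne) = 4.7 * 4.4721 = 21.0189
Step 3: TPM = 21.0189 * 39.37 = 828 twists/m

828 twists/m


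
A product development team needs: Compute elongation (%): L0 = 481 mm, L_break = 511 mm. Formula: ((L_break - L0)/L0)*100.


Formula: Elongation (%) = ((L_break - L0) / L0) * 100
Step 1: Extension = 511 - 481 = 30 mm
Step 2: Elongation = (30 / 481) * 100
Step 3: Elongation = 0.06237 * 100 = 6.237% ≈ 6.2%

6.2%


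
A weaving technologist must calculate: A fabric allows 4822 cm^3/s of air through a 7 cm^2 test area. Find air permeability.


Formula: Air Permeability = Airflow / Test Area
AP = 4822 cm^3/s / 7 cm^2
AP = 688.9 cm^3/s/cm^2

688.9 cm^3/s/cm^2


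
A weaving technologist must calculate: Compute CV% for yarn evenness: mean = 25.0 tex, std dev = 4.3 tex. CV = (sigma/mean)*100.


Formula: CV% = (standard deviation / mean) * 100
Step 1: Ratio = 4.3 / 25.0 = 0.172
Step 2: CV% = 0.172 * 100 = 17.2%

17.2%


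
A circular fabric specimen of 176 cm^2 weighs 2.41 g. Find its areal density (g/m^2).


Formula: GSM = mass_g / area_m2
Step 1: Convert area: 176 cm^2 = 176 / 10000 = 0.0176 m^2
Step 2: GSM = 2.41 g / 0.0176 m^2 = 136.9 g/m^2

136.9 g/m^2


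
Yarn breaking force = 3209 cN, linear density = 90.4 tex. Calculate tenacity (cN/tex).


Formula: Tenacity = Breaking force / Linear density
Tenacity = 3209 cN / 90.4 tex
Tenacity = 35.50 cN/tex

35.50 cN/tex


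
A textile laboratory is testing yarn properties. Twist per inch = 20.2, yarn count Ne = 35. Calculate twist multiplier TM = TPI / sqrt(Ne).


Formula: TM = TPI / sqrt(Ne)
Step 1: sqrt(Ne) = sqrt(35) = 5.9161
Step 2: TM = 20.2 / 5.9161 = 3.41

3.41 TM


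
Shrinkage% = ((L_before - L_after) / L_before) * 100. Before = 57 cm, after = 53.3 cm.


Formula: Shrinkage% = ((L_before - L_after) / L_before) * 100
Step 1: Shrinkage = 57 - 53.3 = 3.7 cm
Step 2: Shrinkage% = (3.7 / 57) * 100
Step 3: Shrinkage% = 0.064912 * 100 = 6.4912% ≈ 6.5%

6.5%


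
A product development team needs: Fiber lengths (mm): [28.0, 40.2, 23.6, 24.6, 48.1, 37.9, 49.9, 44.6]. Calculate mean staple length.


Formula: Mean = sum of lengths / count
Sum = 28.0 + 40.2 + 23.6 + 24.6 + 48.1 + 37.9 + 49.9 + 44.6
Sum = 296.9 mm
Mean = 296.9 / 8 = 37.11 mm

37.11 mm


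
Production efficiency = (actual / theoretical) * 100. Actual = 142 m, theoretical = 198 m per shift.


Formula: Efficiency% = (Actual output / Theoretical output) * 100
Efficiency% = (142 / 198) * 100
Efficiency% = 0.717172 * 100 = 71.7172% ≈ 71.7%

71.7%


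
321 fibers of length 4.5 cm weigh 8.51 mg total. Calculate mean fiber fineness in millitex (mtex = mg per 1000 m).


Formula: fineness (mtex) = mass (mg) / total length (km) = (mass_mg / total_length_m) * 1000
Step 1: Convert fiber length: 4.5 cm = 0.045 m
Step 2: Total fiber length = 321 * 0.045 = 14.445 m
Step 3: Linear density = 8.51 mg / 14.445 m = 0.5891 mg/m
Step 4: fineness = 0.5891 * 1000 = 589.1 mtex

589.1 mtex


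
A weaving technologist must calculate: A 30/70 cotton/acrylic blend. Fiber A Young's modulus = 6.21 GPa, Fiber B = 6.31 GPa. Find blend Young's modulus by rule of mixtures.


Formula: Blend property = (fraction_A * property_A) + (fraction_B * property_B)
Step 1: Contribution A = 30/100 * 6.21 GPa = 1.863 GPa
Step 2: Contribution B = 70/100 * 6.31 GPa = 4.417 GPa
Step 3: Blend Young's modulus = 1.863 + 4.417 = 6.28 GPa

6.28 GPa


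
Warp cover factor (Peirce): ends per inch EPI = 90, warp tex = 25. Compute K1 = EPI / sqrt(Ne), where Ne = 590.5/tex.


Formula: K1 = EPI / sqrt(Ne), with Ne = 590.5 / tex_warp
Step 1: Ne = 590.5 / 25 = 23.62
Step 2: sqrt(Ne) = sqrt(23.62) = 4.86
Step 3: K1 = 90 / 4.86 = 18.5

18.5


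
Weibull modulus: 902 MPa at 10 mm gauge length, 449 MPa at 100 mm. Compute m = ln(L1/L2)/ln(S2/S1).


Formula: m = ln(L1/L2) / ln(S2/S1)
Step 1: ln(L1/L2) = ln(10/100) = -2.30259
Step 2: S2/S1 = 449/902 = 0.49778
Step 3: ln(S2/S1) = ln(0.49778) = -0.69760
Step 4: m = -2.30259 / -0.69760 = 3.30

3.30 (Weibull m)


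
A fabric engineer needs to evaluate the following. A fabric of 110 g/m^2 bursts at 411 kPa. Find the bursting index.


Formula: Bursting Index = Bursting Strength / Fabric GSM
BI = 411 kPa / 110 g/m^2
BI = 3.736 kPa/(g/m^2)

3.736 kPa/(g/m^2)


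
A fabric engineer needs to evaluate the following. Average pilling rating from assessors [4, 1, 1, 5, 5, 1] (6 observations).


Formula: Mean = sum / count
Sum = 4 + 1 + 1 + 5 + 5 + 1 = 17
Mean = 17 / 6 = 2.8

2.8


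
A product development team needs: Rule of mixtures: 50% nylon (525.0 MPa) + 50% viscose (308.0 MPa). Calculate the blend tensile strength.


Formula: Blend property = (fraction_A * property_A) + (fraction_B * property_B)
Step 1: Contribution A = 50/100 * 525.0 MPa = 262.5 MPa
Step 2: Contribution B = 50/100 * 308.0 MPa = 154.0 MPa
Step 3: Blend tensile strength = 262.5 + 154.0 = 416.5 MPa

416.5 MPa


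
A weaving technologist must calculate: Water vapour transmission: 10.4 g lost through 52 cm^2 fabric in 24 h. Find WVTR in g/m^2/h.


Formula: WVTR = mass_loss / (area * time)
Step 1: Convert area: 52 cm^2 = 0.0052 m^2
Step 2: WVTR = 10.4 g / (0.0052 m^2 * 24 h)
Step 3: WVTR = 10.4 / 0.1248 = 83.3 g/m^2/h

83.3 g/m^2/h


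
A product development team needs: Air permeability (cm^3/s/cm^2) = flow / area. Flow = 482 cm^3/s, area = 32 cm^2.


Formula: Air Permeability = Airflow / Test Area
AP = 482 cm^3/s / 32 cm^2
AP = 15.1 cm^3/s/cm^2

15.1 cm^3/s/cm^2


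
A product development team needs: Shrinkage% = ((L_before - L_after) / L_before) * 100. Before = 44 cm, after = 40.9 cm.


Formula: Shrinkage% = ((L_before - L_after) / L_before) * 100
Step 1: Shrinkage = 44 - 40.9 = 3.1 cm
Step 2: Shrinkage% = (3.1 / 44) * 100
Step 3: Shrinkage% = 0.070455 * 100 = 7.0455% ≈ 7.0%

7.0%


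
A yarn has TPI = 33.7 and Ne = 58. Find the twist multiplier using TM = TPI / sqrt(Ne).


Formula: TM = TPI / sqrt(Ne)
Step 1: sqrt(Ne) = sqrt(58) = 7.6158
Step 2: TM = 33.7 / 7.6158 = 4.43

4.43 TM


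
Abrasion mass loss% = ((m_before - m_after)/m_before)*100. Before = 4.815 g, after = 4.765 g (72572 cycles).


Formula: Mass loss% = ((m_before - m_after) / m_before) * 100
Step 1: Mass loss = 4.815 - 4.765 = 0.05 g
Step 2: Ratio = 0.05 / 4.815 = 0.0103842
Step 3: Mass loss% = 0.0103842 * 100 = 1.03842% ≈ 1.04%

1.04%


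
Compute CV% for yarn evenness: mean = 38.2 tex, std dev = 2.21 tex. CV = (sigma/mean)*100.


Formula: CV% = (standard deviation / mean) * 100
Step 1: Ratio = 2.21 / 38.2 = 0.057853
Step 2: CV% = 0.057853 * 100 = 5.7853% ≈ 5.8%

5.8%


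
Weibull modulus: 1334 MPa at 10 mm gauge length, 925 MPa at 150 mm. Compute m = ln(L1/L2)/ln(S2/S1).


Formula: m = ln(L1/L2) / ln(S2/S1)
Step 1: ln(L1/L2) = ln(10/150) = -2.70805
Step 2: S2/S1 = 925/1334 = 0.6934
Step 3: ln(S2/S1) = ln(0.6934) = -0.36615
Step 4: m = -2.70805 / -0.36615 = 7.40

7.40 (Weibull m)


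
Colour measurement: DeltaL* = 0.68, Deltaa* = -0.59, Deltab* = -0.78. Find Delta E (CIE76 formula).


Formula: Delta E = sqrt(dL*^2 + da*^2 + db*^2)
Step 1: dL*^2 = 0.68^2 = 0.4624
Step 2: da*^2 = (-0.59)^2 = 0.3481
Step 3: db*^2 = (-0.78)^2 = 0.6084
Step 4: Sum = 0.4624 + 0.3481 + 0.6084 = 1.4189
Step 5: Delta E = sqrt(1.4189) = 1.19

1.19 Delta E


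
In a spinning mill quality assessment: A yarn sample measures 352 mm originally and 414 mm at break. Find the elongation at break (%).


Formula: Elongation (%) = ((L_break - L0) / L0) * 100
Step 1: Extension = 414 - 352 = 62 mm
Step 2: Elongation = (62 / 352) * 100
Step 3: Elongation = 0.176136 * 100 = 17.6136% ≈ 17.6%

17.6%


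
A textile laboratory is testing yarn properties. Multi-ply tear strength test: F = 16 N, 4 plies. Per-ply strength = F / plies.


Formula: Per-ply strength = Total force / Number of plies
Per-ply = 16 N / 4
Per-ply = 4 N

4 N


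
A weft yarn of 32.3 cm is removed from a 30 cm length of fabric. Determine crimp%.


Formula: Crimp% = ((L_yarn - L_fabric) / L_fabric) * 100
Step 1: Extension = 32.3 - 30 = 2.3 cm
Step 2: Crimp% = (2.3 / 30) * 100
Step 3: Crimp% = 0.076667 * 100 = 7.6667% ≈ 7.7%

7.7%


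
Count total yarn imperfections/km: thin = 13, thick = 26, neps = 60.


Formula: Total = thin places + thick places + neps
Total = 13 + 26 + 60
Total = 99 imperfections/km

99 imperfections/km


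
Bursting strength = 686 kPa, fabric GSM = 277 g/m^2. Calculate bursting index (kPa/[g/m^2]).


Formula: Bursting Index = Bursting Strength / Fabric GSM
BI = 686 kPa / 277 g/m^2
BI = 2.477 kPa/(g/m^2)

2.477 kPa/(g/m^2)


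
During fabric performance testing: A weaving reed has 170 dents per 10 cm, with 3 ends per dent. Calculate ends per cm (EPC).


Formula: EPC = (dents per 10 cm * ends per dent) / 10
Step 1: Total ends per 10 cm = 170 * 3 = 510
Step 2: EPC = 510 / 10 = 51.0 ends/cm

51.0 ends/cm


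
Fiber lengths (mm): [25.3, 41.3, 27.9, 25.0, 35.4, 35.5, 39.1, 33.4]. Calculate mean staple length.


Formula: Mean = sum of lengths / count
Sum = 25.3 + 41.3 + 27.9 + 25.0 + 35.4 + 35.5 + 39.1 + 33.4
Sum = 262.9 mm
Mean = 262.9 / 8 = 32.86 mm

32.86 mm


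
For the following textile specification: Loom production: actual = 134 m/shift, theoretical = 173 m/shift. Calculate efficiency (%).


Formula: Efficiency% = (Actual output / Theoretical output) * 100
Efficiency% = (134 / 173) * 100
Efficiency% = 0.774566 * 100 = 77.4566% ≈ 77.5%

77.5%


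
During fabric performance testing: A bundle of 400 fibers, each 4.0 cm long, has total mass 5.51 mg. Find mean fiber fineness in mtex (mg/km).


Formula: fineness (mtex) = mass (mg) / total length (km) = (mass_mg / total_length_m) * 1000
Step 1: Convert fiber length: 4.0 cm = 0.04 m
Step 2: Total fiber length = 400 * 0.04 = 16.0 m
Step 3: Linear density = 5.51 mg / 16.0 m = 0.3444 mg/m
Step 4: fineness = 0.3444 * 1000 = 344.4 mtex

344.4 mtex


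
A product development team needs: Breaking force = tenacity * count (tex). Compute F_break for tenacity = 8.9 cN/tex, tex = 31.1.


Formula: Breaking force = Tenacity * Linear density
F = 8.9 cN/tex * 31.1 tex
F = 276.79 cN

276.79 cN


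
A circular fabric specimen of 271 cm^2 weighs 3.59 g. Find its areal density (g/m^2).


Formula: GSM = mass_g / area_m2
Step 1: Convert area: 271 cm^2 = 271 / 10000 = 0.0271 m^2
Step 2: GSM = 3.59 g / 0.0271 m^2 = 132.5 g/m^2

132.5 g/m^2


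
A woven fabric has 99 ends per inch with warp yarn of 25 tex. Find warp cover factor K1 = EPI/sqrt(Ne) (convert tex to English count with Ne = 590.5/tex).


Formula: K1 = EPI / sqrt(Ne), with Ne = 590.5 / tex_warp
Step 1: Ne = 590.5 / 25 = 23.62
Step 2: sqrt(Ne) = sqrt(23.62) = 4.86
Step 3: K1 = 99 / 4.86 = 20.4

20.4


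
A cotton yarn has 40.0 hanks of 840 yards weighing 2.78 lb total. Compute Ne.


Formula: Ne = hanks / mass_lb
Substituting: Ne = 40.0 / 2.78
Ne = 14.4

14.4 Ne


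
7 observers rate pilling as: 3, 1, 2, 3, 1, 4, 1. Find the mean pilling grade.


Formula: Mean = sum / count
Sum = 3 + 1 + 2 + 3 + 1 + 4 + 1 = 15
Mean = 15 / 7 = 2.1

2.1


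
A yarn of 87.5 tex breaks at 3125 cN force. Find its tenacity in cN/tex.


Formula: Tenacity = Breaking force / Linear density
Tenacity = 3125 cN / 87.5 tex
Tenacity = 35.71 cN/tex

35.71 cN/tex


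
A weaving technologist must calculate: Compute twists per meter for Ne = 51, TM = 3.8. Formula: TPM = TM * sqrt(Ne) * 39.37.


Formula: TPM = TM * sqrt(Ne) * 39.37
Step 1: sqrt(Ne) = sqrt(51) = 7.1414
Step 2: TM * sqrt(Ne) = 3.8 * 7.1414 = 27.1373
Step 3: TPM = 27.1373 * 39.37 = 1068 twists/m

1068 twists/m


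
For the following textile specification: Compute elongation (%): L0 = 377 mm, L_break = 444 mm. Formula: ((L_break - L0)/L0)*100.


Formula: Elongation (%) = ((L_break - L0) / L0) * 100
Step 1: Extension = 444 - 377 = 67 mm
Step 2: Elongation = (67 / 377) * 100
Step 3: Elongation = 0.177719 * 100 = 17.7719% ≈ 17.8%

17.8%


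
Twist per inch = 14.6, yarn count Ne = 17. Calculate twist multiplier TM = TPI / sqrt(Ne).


Formula: TM = TPI / sqrt(Ne)
Step 1: sqrt(Ne) = sqrt(17) = 4.1231
Step 2: TM = 14.6 / 4.1231 = 3.54

3.54 TM


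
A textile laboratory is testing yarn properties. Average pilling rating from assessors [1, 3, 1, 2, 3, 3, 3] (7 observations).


Formula: Mean = sum / count
Sum = 1 + 3 + 1 + 2 + 3 + 3 + 3 = 16
Mean = 16 / 7 = 2.3

2.3


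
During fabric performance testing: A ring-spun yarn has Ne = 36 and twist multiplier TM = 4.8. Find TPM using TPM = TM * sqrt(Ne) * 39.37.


Formula: TPM = TM * sqrt(Ne) * 39.37
Step 1: sqrt(Ne) = sqrt(36) = 6
Step 2: TM * sqrt(Ne) = 4.8 * 6 = 28.8
Step 3: TPM = 28.8 * 39.37 = 1134 twists/m

1134 twists/m


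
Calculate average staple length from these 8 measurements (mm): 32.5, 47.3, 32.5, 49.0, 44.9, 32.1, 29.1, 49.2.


Formula: Mean = sum of lengths / count
Sum = 32.5 + 47.3 + 32.5 + 49.0 + 44.9 + 32.1 + 29.1 + 49.2
Sum = 316.6 mm
Mean = 316.6 / 8 = 39.58 mm

39.58 mm


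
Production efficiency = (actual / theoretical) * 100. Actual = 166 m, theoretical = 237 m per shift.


Formula: Efficiency% = (Actual output / Theoretical output) * 100
Efficiency% = (166 / 237) * 100
Efficiency% = 0.700422 * 100 = 70.0422% ≈ 70.0%

70.0%


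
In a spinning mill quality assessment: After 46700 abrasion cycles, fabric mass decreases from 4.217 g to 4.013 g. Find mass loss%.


Formula: Mass loss% = ((m_before - m_after) / m_before) * 100
Step 1: Mass loss = 4.217 - 4.013 = 0.204 g
Step 2: Ratio = 0.204 / 4.217 = 0.0483756
Step 3: Mass loss% = 0.0483756 * 100 = 4.83756% ≈ 4.84%

4.84%


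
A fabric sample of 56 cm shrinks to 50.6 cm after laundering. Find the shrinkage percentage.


Formula: Shrinkage% = ((L_before - L_after) / L_before) * 100
Step 1: Shrinkage = 56 - 50.6 = 5.4 cm
Step 2: Shrinkage% = (5.4 / 56) * 100
Step 3: Shrinkage% = 0.096429 * 100 = 9.6429% ≈ 9.6%

9.6%


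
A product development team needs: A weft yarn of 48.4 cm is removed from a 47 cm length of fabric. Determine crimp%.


Formula: Crimp% = ((L_yarn - L_fabric) / L_fabric) * 100
Step 1: Extension = 48.4 - 47 = 1.4 cm
Step 2: Crimp% = (1.4 / 47) * 100
Step 3: Crimp% = 0.029787 * 100 = 2.9787% ≈ 3.0%

3.0%


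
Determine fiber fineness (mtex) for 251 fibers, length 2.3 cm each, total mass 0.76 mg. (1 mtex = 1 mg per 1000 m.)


Formula: fineness (mtex) = mass (mg) / total length (km) = (mass_mg / total_length_m) * 1000
Step 1: Convert fiber length: 2.3 cm = 0.023 m
Step 2: Total fiber length = 251 * 0.023 = 5.773 m
Step 3: Linear density = 0.76 mg / 5.773 m = 0.1316 mg/m
Step 4: fineness = 0.1316 * 1000 = 131.6 mtex

131.6 mtex


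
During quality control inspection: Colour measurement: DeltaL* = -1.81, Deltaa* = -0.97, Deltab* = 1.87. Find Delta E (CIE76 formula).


Formula: Delta E = sqrt(dL*^2 + da*^2 + db*^2)
Step 1: dL*^2 = (-1.81)^2 = 3.2761
Step 2: da*^2 = (-0.97)^2 = 0.9409
Step 3: db*^2 = 1.87^2 = 3.4969
Step 4: Sum = 3.2761 + 0.9409 + 3.4969 = 7.7139
Step 5: Delta E = sqrt(7.7139) = 2.78

2.78 Delta E


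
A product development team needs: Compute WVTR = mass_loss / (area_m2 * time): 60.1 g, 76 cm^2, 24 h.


Formula: WVTR = mass_loss / (area * time)
Step 1: Convert area: 76 cm^2 = 0.0076 m^2
Step 2: WVTR = 60.1 g / (0.0076 m^2 * 24 h)
Step 3: WVTR = 60.1 / 0.1824 = 329.5 g/m^2/h

329.5 g/m^2/h


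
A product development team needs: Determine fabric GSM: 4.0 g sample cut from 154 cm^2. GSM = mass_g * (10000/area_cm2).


Formula: GSM = mass_g / area_m2
Step 1: Convert area: 154 cm^2 = 154 / 10000 = 0.0154 m^2
Step 2: GSM = 4.0 g / 0.0154 m^2 = 259.7 g/m^2

259.7 g/m^2


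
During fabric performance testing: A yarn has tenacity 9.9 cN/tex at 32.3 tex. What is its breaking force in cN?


Formula: Breaking force = Tenacity * Linear density
F = 9.9 cN/tex * 32.3 tex
F = 319.77 cN

319.77 cN


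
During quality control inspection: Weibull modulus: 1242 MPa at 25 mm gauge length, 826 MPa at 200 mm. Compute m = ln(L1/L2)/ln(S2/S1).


Formula: m = ln(L1/L2) / ln(S2/S1)
Step 1: ln(L1/L2) = ln(25/200) = -2.07944
Step 2: S2/S1 = 826/1242 = 0.66506
Step 3: ln(S2/S1) = ln(0.66506) = -0.40788
Step 4: m = -2.07944 / -0.40788 = 5.10

5.10 (Weibull m)


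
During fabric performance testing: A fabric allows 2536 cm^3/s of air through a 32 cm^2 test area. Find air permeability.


Formula: Air Permeability = Airflow / Test Area
AP = 2536 cm^3/s / 32 cm^2
AP = 79.3 cm^3/s/cm^2

79.3 cm^3/s/cm^2


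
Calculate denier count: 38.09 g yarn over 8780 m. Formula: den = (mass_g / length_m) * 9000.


Formula: den = (mass_g / length_m) * 9000
Substituting: den = (38.09 / 8780) * 9000
Intermediate: 38.09 / 8780 = 0.00433827 g/m
den = 0.00433827 * 9000 = 39.0 denier

39.0 denier


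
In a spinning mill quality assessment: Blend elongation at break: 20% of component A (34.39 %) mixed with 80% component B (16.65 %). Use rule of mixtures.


Formula: Blend property = (fraction_A * property_A) + (fraction_B * property_B)
Step 1: Contribution A = 20/100 * 34.39 % = 6.878 %
Step 2: Contribution B = 80/100 * 16.65 % = 13.32 %
Step 3: Blend elongation at break = 6.878 + 13.32 = 20.198 %

20.198 %


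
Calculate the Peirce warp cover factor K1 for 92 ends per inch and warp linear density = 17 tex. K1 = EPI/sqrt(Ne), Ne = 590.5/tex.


Formula: K1 = EPI / sqrt(Ne), with Ne = 590.5 / tex_warp
Step 1: Ne = 590.5 / 17 = 34.735
Step 2: sqrt(Ne) = sqrt(34.735) = 5.8936
Step 3: K1 = 92 / 5.8936 = 15.6

15.6


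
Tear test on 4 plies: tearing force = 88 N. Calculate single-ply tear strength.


Formula: Per-ply strength = Total force / Number of plies
Per-ply = 88 N / 4
Per-ply = 22 N

22 N


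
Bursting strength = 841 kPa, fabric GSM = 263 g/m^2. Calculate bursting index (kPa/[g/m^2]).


Formula: Bursting Index = Bursting Strength / Fabric GSM
BI = 841 kPa / 263 g/m^2
BI = 3.198 kPa/(g/m^2)

3.198 kPa/(g/m^2)


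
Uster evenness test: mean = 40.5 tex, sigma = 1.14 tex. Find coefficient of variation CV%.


Formula: CV% = (standard deviation / mean) * 100
Step 1: Ratio = 1.14 / 40.5 = 0.028148
Step 2: CV% = 0.028148 * 100 = 2.8148% ≈ 2.8%

2.8%


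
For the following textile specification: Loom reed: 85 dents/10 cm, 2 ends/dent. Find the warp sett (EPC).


Formula: EPC = (dents per 10 cm * ends per dent) / 10
Step 1: Total ends per 10 cm = 85 * 2 = 170
Step 2: EPC = 170 / 10 = 17.0 ends/cm

17.0 ends/cm


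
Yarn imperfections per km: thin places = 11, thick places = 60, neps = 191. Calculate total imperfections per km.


Formula: Total = thin places + thick places + neps
Total = 11 + 60 + 191
Total = 262 imperfections/km

262 imperfections/km


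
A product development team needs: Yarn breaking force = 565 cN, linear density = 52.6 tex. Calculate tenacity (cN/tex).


Formula: Tenacity = Breaking force / Linear density
Tenacity = 565 cN / 52.6 tex
Tenacity = 10.74 cN/tex

10.74 cN/tex


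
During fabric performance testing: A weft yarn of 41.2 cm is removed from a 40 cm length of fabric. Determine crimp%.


Formula: Crimp% = ((L_yarn - L_fabric) / L_fabric) * 100
Step 1: Extension = 41.2 - 40 = 1.2 cm
Step 2: Crimp% = (1.2 / 40) * 100
Step 3: Crimp% = 0.03 * 100 = 3.0%

3.0%


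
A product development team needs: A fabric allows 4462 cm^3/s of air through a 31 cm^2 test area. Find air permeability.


Formula: Air Permeability = Airflow / Test Area
AP = 4462 cm^3/s / 31 cm^2
AP = 143.9 cm^3/s/cm^2

143.9 cm^3/s/cm^2


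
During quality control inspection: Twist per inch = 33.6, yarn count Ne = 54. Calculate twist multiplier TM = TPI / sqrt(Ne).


Formula: TM = TPI / sqrt(Ne)
Step 1: sqrt(Ne) = sqrt(54) = 7.3485
Step 2: TM = 33.6 / 7.3485 = 4.57

4.57 TM


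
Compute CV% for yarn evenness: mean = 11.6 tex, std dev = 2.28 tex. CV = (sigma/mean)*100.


Formula: CV% = (standard deviation / mean) * 100
Step 1: Ratio = 2.28 / 11.6 = 0.196552
Step 2: CV% = 0.196552 * 100 = 19.6552% ≈ 19.7%

19.7%


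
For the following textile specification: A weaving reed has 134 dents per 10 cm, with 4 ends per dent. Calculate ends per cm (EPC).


Formula: EPC = (dents per 10 cm * ends per dent) / 10
Step 1: Total ends per 10 cm = 134 * 4 = 536
Step 2: EPC = 536 / 10 = 53.6 ends/cm

53.6 ends/cm


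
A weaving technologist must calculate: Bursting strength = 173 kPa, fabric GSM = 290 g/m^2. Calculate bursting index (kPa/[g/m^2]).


Formula: Bursting Index = Bursting Strength / Fabric GSM
BI = 173 kPa / 290 g/m^2
BI = 0.597 kPa/(g/m^2)

0.597 kPa/(g/m^2)


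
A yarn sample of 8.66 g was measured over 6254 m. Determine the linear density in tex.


Formula: Tex = (mass_g / length_m) * 1000
Substituting: Tex = (8.66 / 6254) * 1000
Intermediate: 8.66 / 6254 = 0.00138471 g/m
Tex = 0.00138471 * 1000 = 1.38 tex

1.38 tex


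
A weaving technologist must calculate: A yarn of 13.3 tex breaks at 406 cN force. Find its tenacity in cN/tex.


Formula: Tenacity = Breaking force / Linear density
Tenacity = 406 cN / 13.3 tex
Tenacity = 30.53 cN/tex

30.53 cN/tex


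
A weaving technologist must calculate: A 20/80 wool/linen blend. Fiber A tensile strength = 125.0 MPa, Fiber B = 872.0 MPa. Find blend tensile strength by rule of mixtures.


Formula: Blend property = (fraction_A * property_A) + (fraction_B * property_B)
Step 1: Contribution A = 20/100 * 125.0 MPa = 25.0 MPa
Step 2: Contribution B = 80/100 * 872.0 MPa = 697.6 MPa
Step 3: Blend tensile strength = 25.0 + 697.6 = 722.6 MPa

722.6 MPa


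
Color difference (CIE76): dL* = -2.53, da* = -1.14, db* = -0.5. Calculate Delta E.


Formula: Delta E = sqrt(dL*^2 + da*^2 + db*^2)
Step 1: dL*^2 = (-2.53)^2 = 6.4009
Step 2: da*^2 = (-1.14)^2 = 1.2996
Step 3: db*^2 = (-0.5)^2 = 0.25
Step 4: Sum = 6.4009 + 1.2996 + 0.25 = 7.9505
Step 5: Delta E = sqrt(7.9505) = 2.82

2.82 Delta E


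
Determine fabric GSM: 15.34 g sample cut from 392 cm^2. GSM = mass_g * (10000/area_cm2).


Formula: GSM = mass_g / area_m2
Step 1: Convert area: 392 cm^2 = 392 / 10000 = 0.0392 m^2
Step 2: GSM = 15.34 g / 0.0392 m^2 = 391.3 g/m^2

391.3 g/m^2


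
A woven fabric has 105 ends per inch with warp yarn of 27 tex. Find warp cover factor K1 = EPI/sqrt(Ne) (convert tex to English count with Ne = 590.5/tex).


Formula: K1 = EPI / sqrt(Ne), with Ne = 590.5 / tex_warp
Step 1: Ne = 590.5 / 27 = 21.87
Step 2: sqrt(Ne) = sqrt(21.87) = 4.6765
Step 3: K1 = 105 / 4.6765 = 22.5

22.5


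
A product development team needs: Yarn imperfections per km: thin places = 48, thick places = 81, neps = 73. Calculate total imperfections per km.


Formula: Total = thin places + thick places + neps
Total = 48 + 81 + 73
Total = 202 imperfections/km

202 imperfections/km


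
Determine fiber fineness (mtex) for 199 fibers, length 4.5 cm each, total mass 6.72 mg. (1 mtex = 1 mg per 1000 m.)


Formula: fineness (mtex) = mass (mg) / total length (km) = (mass_mg / total_length_m) * 1000
Step 1: Convert fiber length: 4.5 cm = 0.045 m
Step 2: Total fiber length = 199 * 0.045 = 8.955 m
Step 3: Linear density = 6.72 mg / 8.955 m = 0.7504 mg/m
Step 4: fineness = 0.7504 * 1000 = 750.4 mtex

750.4 mtex


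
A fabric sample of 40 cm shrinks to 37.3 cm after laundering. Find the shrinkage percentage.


Formula: Shrinkage% = ((L_before - L_after) / L_before) * 100
Step 1: Shrinkage = 40 - 37.3 = 2.7 cm
Step 2: Shrinkage% = (2.7 / 40) * 100
Step 3: Shrinkage% = 0.0675 * 100 = 6.75% ≈ 6.8%

6.8%


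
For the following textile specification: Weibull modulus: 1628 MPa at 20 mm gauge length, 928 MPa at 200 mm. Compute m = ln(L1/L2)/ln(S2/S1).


Formula: m = ln(L1/L2) / ln(S2/S1)
Step 1: ln(L1/L2) = ln(20/200) = -2.30259
Step 2: S2/S1 = 928/1628 = 0.57002
Step 3: ln(S2/S1) = ln(0.57002) = -0.56208
Step 4: m = -2.30259 / -0.56208 = 4.10

4.10 (Weibull m)
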